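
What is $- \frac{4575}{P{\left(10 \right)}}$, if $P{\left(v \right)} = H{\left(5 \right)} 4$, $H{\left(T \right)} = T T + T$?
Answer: $- \frac{305}{8} \approx -38.125$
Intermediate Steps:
$H{\left(T \right)} = T + T^{2}$ ($H{\left(T \right)} = T^{2} + T = T + T^{2}$)
$P{\left(v \right)} = 120$ ($P{\left(v \right)} = 5 \left(1 + 5\right) 4 = 5 \cdot 6 \cdot 4 = 30 \cdot 4 = 120$)
$- \frac{4575}{P{\left(10 \right)}} = - \frac{4575}{120} = \left(-4575\right) \frac{1}{120} = - \frac{305}{8}$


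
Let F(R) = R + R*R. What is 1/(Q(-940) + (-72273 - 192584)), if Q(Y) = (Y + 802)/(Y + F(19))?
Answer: -280/74159891 ≈ -3.7756e-6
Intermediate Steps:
F(R) = R + R²
Q(Y) = (802 + Y)/(380 + Y) (Q(Y) = (Y + 802)/(Y + 19*(1 + 19)) = (802 + Y)/(Y + 19*20) = (802 + Y)/(Y + 380) = (802 + Y)/(380 + Y))
1/(Q(-940) + (-72273 - 192584)) = 1/((802 - 940)/(380 - 940) + (-72273 - 192584)) = 1/(-138/(-560) - 264857) = 1/(-1/560*(-138) - 264857) = 1/(69/280 - 264857) = 1/(-74159891/280) = -280/74159891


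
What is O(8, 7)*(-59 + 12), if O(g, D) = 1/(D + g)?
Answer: -47/15 ≈ -3.1333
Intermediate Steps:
O(8, 7)*(-59 + 12) = (-59 + 12)/(7 + 8) = -47/15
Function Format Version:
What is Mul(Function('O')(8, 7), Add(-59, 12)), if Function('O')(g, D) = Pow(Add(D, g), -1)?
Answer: Rational(-47, 15) ≈ -3.1333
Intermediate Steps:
Mul(Function('O')(8, 7), Add(-59, 12)) = Mul(Pow(Add(7, 8), -1), Add(-59, 12)) = Mul(Pow(15, -1), -47) = Mul(Rational(1, 15), -47) = Rational(-47, 15)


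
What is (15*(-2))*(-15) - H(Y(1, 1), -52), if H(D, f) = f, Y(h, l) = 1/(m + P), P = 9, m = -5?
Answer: 502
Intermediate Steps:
Y(h, l) = ¼ (Y(h, l) = 1/(-5 + 9) = 1/4 = ¼)
(15*(-2))*(-15) - H(Y(1, 1), -52) = (15*(-2))*(-15) - 1*(-52) = -30*(-15) + 52 = 450 + 52 = 502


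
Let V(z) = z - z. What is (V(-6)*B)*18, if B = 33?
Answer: 0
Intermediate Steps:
V(z) = 0
(V(-6)*B)*18 = (0*33)*18 = 0*18 = 0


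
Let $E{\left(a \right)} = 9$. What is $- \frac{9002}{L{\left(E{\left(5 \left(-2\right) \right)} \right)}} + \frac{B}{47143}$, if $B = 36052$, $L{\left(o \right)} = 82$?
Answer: $- \frac{210712511}{1932863} \approx -109.02$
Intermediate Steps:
$- \frac{9002}{L{\left(E{\left(5 \left(-2\right) \right)} \right)}} + \frac{B}{47143} = - \frac{9002}{82} + \frac{36052}{47143} = \left(-9002\right) \frac{1}{82} + 36052 \cdot \frac{1}{47143} = - \frac{4501}{41} + \frac{36052}{47143} = - \frac{210712511}{1932863}$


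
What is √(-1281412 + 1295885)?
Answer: √14473 ≈ 120.30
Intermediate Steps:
√(-1281412 + 1295885) = √14473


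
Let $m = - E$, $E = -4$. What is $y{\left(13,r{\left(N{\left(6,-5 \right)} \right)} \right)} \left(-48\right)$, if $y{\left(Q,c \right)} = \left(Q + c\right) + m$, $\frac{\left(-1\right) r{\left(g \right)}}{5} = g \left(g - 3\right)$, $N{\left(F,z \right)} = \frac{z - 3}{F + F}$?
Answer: $- \frac{688}{3} \approx -229.33$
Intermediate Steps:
$N{\left(F,z \right)} = \frac{-3 + z}{2 F}$
$m = 4$ ($m = \left(-1\right) \left(-4\right) = 4$)
$r{\left(g \right)} = - 5 g \left(-3 + g\right)$ ($r{\left(g \right)} = - 5 g \left(g - 3\right) = - 5 g \left(-3 + g\right)$)
$y{\left(Q,c \right)} = 4 + Q + c$ ($y{\left(Q,c \right)} = \left(Q + c\right) + 4 = 4 + Q + c$)
$y{\left(13,r{\left(N{\left(6,-5 \right)} \right)} \right)} \left(-48\right) = \left(4 + 13 + 5 \frac{-3 - 5}{2 \cdot 6} \left(3 - \frac{-3 - 5}{2 \cdot 6}\right)\right) \left(-48\right) = \left(4 + 13 + 5 \cdot \frac{1}{2} \cdot \frac{1}{6} \left(-8\right) \left(3 - \frac{1}{2} \cdot \frac{1}{6} \left(-8\right)\right)\right) \left(-48\right) = \left(4 + 13 + 5 \left(- \frac{2}{3}\right) \left(3 - - \frac{2}{3}\right)\right) \left(-48\right) = \left(4 + 13 + 5 \left(- \frac{2}{3}\right) \left(3 + \frac{2}{3}\right)\right) \left(-48\right) = \left(4 + 13 + 5 \left(- \frac{2}{3}\right) \frac{11}{3}\right) \left(-48\right) = \left(4 + 13 - \frac{110}{9}\right) \left(-48\right) = \frac{43}{9} \left(-48\right) = - \frac{688}{3}$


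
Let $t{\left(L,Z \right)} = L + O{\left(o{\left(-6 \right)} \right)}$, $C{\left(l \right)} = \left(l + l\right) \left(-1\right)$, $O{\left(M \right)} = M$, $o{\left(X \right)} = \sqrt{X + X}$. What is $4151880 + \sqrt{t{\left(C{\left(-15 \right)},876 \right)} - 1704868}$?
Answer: $4151880 + \sqrt{-1704838 + 2 i \sqrt{3}} \approx 4.1519 \cdot 10^{6} + 1305.7 i$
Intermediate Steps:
$o{\left(X \right)} = \sqrt{2} \sqrt{X}$ ($o{\left(X \right)} = \sqrt{2 X} = \sqrt{2} \sqrt{X}$)
$C{\left(l \right)} = - 2 l$ ($C{\left(l \right)} = 2 l \left(-1\right) = - 2 l$)
$t{\left(L,Z \right)} = L + 2 i \sqrt{3}$ ($t{\left(L,Z \right)} = L + \sqrt{2} \sqrt{-6} = L + \sqrt{2} i \sqrt{6} = L + 2 i \sqrt{3}$)
$4151880 + \sqrt{t{\left(C{\left(-15 \right)},876 \right)} - 1704868} = 4151880 + \sqrt{\left(\left(-2\right) \left(-15\right) + 2 i \sqrt{3}\right) - 1704868} = 4151880 + \sqrt{\left(30 + 2 i \sqrt{3}\right) - 1704868} = 4151880 + \sqrt{-1704838 + 2 i \sqrt{3}}$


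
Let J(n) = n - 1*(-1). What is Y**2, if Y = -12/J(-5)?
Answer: 9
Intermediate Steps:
J(n) = 1 + n (J(n) = n + 1 = 1 + n)
Y = 3 (Y = -12/(1 - 5) = -12/(-4) = -12*(-1/4) = 3)
Y**2 = 3**2 = 9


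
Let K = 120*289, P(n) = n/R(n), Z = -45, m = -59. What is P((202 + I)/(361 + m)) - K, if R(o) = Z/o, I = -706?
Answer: -3953700456/114005 ≈ -34680.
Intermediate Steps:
R(o) = -45/o
P(n) = -n²/45 (P(n) = n/((-45/n)) = n*(-n/45) = -n²/45)
K = 34680
P((202 + I)/(361 + m)) - K = -(202 - 706)²/(361 - 59)²/45 - 1*34680 = -(-504/302)²/45 - 34680 = -(-504*1/302)²/45 - 34680 = -(-252/151)²/45 - 34680 = -1/45*63504/22801 - 34680 = -7056/114005 - 34680 = -3953700456/114005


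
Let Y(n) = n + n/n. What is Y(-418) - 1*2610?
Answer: -3027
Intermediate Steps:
Y(n) = 1 + n (Y(n) = n + 1 = 1 + n)
Y(-418) - 1*2610 = (1 - 418) - 1*2610 = -417 - 2610 = -3027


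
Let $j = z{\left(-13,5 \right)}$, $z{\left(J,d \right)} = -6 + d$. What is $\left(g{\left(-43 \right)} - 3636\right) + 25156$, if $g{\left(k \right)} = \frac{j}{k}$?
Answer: $\frac{925361}{43} \approx 21520.0$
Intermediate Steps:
$j = -1$ ($j = -6 + 5 = -1$)
$g{\left(k \right)} = - \frac{1}{k}$
$\left(g{\left(-43 \right)} - 3636\right) + 25156 = \left(- \frac{1}{-43} - 3636\right) + 25156 = \left(\left(-1\right) \left(- \frac{1}{43}\right) - 3636\right) + 25156 = \left(\frac{1}{43} - 3636\right) + 25156 = - \frac{156347}{43} + 25156 = \frac{925361}{43}$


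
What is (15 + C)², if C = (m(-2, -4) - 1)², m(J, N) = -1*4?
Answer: 1600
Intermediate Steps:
m(J, N) = -4
C = 25 (C = (-4 - 1)² = (-5)² = 25)
(15 + C)² = (15 + 25)² = 40² = 1600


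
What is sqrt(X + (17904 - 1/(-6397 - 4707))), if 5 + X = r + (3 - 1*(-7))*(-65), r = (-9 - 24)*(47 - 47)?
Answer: 3*sqrt(14769314502)/2776 ≈ 131.34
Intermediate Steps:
r = 0 (r = -33*0 = 0)
X = -655 (X = -5 + (0 + (3 - 1*(-7))*(-65)) = -5 + (0 + (3 + 7)*(-65)) = -5 + (0 + 10*(-65)) = -5 + (0 - 650) = -5 - 650 = -655)
sqrt(X + (17904 - 1/(-6397 - 4707))) = sqrt(-655 + (17904 - 1/(-6397 - 4707))) = sqrt(-655 + (17904 - 1/(-11104))) = sqrt(-655 + (17904 - 1*(-1/11104))) = sqrt(-655 + (17904 + 1/11104)) = sqrt(-655 + 198806017/11104) = sqrt(191532897/11104) = 3*sqrt(14769314502)/2776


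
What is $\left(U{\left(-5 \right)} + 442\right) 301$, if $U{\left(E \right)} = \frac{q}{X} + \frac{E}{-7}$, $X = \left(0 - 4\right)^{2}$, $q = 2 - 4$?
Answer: $\frac{1065755}{8} \approx 1.3322 \cdot 10^{5}$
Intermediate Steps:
$q = -2$
$X = 16$ ($X = \left(-4\right)^{2} = 16$)
$U{\left(E \right)} = - \frac{1}{8} - \frac{E}{7}$ ($U{\left(E \right)} = - \frac{2}{16} + \frac{E}{-7} = \left(-2\right) \frac{1}{16} + E \left(- \frac{1}{7}\right) = - \frac{1}{8} - \frac{E}{7}$)
$\left(U{\left(-5 \right)} + 442\right) 301 = \left(\left(- \frac{1}{8} - - \frac{5}{7}\right) + 442\right) 301 = \left(\left(- \frac{1}{8} + \frac{5}{7}\right) + 442\right) 301 = \left(\frac{33}{56} + 442\right) 301 = \frac{24785}{56} \cdot 301 = \frac{1065755}{8}$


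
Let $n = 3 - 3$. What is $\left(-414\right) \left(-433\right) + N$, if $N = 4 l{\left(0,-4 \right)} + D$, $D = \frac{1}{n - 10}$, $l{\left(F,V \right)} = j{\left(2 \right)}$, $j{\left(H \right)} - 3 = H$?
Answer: $\frac{1792819}{10} \approx 1.7928 \cdot 10^{5}$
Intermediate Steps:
$j{\left(H \right)} = 3 + H$
$n = 0$ ($n = 3 - 3 = 0$)
$l{\left(F,V \right)} = 5$ ($l{\left(F,V \right)} = 3 + 2 = 5$)
$D = - \frac{1}{10}$ ($D = \frac{1}{0 - 10} = \frac{1}{-10} = - \frac{1}{10} \approx -0.1$)
$N = \frac{199}{10}$ ($N = 4 \cdot 5 - \frac{1}{10} = 20 - \frac{1}{10} = \frac{199}{10} \approx 19.9$)
$\left(-414\right) \left(-433\right) + N = \left(-414\right) \left(-433\right) + \frac{199}{10} = 179262 + \frac{199}{10} = \frac{1792819}{10}$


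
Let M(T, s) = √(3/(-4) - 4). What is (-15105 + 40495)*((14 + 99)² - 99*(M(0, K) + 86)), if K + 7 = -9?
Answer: 108034450 - 1256805*I*√19 ≈ 1.0803e+8 - 5.4783e+6*I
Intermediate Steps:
K = -16 (K = -7 - 9 = -16)
M(T, s) = I*√19/2 (M(T, s) = √(3*(-¼) - 4) = √(-¾ - 4) = √(-19/4) = I*√19/2)
(-15105 + 40495)*((14 + 99)² - 99*(M(0, K) + 86)) = (-15105 + 40495)*((14 + 99)² - 99*(I*√19/2 + 86)) = 25390*(113² - 99*(86 + I*√19/2)) = 25390*(12769 + (-8514 - 99*I*√19/2)) = 25390*(4255 - 99*I*√19/2) = 108034450 - 1256805*I*√19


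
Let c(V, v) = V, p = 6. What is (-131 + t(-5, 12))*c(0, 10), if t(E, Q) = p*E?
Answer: 0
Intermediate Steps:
t(E, Q) = 6*E
(-131 + t(-5, 12))*c(0, 10) = (-131 + 6*(-5))*0 = (-131 - 30)*0 = -161*0 = 0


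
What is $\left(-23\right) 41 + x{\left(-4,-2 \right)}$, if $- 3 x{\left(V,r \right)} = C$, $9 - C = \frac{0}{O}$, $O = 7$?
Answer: $-946$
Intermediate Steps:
$C = 9$ ($C = 9 - \frac{0}{7} = 9 - 0 \cdot \frac{1}{7} = 9 - 0 = 9 + 0 = 9$)
$x{\left(V,r \right)} = -3$ ($x{\left(V,r \right)} = \left(- \frac{1}{3}\right) 9 = -3$)
$\left(-23\right) 41 + x{\left(-4,-2 \right)} = \left(-23\right) 41 - 3 = -943 - 3 = -946$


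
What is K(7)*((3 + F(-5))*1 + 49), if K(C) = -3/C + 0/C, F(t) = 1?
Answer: -159/7 ≈ -22.714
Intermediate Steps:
K(C) = -3/C (K(C) = -3/C + 0 = -3/C)
K(7)*((3 + F(-5))*1 + 49) = (-3/7)*((3 + 1)*1 + 49) = (-3*⅐)*(4*1 + 49) = -3*(4 + 49)/7 = -3/7*53 = -159/7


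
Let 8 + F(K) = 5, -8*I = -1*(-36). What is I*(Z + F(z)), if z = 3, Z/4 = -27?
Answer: 999/2 ≈ 499.50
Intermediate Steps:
Z = -108 (Z = 4*(-27) = -108)
I = -9/2 (I = -(-1)*(-36)/8 = -1/8*36 = -9/2 ≈ -4.5000)
F(K) = -3 (F(K) = -8 + 5 = -3)
I*(Z + F(z)) = -9*(-108 - 3)/2 = -9/2*(-111) = 999/2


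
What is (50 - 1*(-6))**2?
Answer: 3136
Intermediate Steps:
(50 - 1*(-6))**2 = (50 + 6)**2 = 56**2 = 3136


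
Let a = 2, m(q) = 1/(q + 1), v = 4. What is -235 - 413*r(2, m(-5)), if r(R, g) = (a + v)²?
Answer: -15103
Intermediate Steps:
m(q) = 1/(1 + q)
r(R, g) = 36 (r(R, g) = (2 + 4)² = 6² = 36)
-235 - 413*r(2, m(-5)) = -235 - 413*36 = -235 - 14868 = -15103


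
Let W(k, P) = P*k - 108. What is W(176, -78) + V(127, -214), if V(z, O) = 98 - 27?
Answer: -13765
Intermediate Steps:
V(z, O) = 71
W(k, P) = -108 + P*k
W(176, -78) + V(127, -214) = (-108 - 78*176) + 71 = (-108 - 13728) + 71 = -13836 + 71 = -13765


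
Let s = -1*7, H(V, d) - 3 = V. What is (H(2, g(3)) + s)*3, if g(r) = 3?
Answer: -6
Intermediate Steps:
H(V, d) = 3 + V
s = -7
(H(2, g(3)) + s)*3 = ((3 + 2) - 7)*3 = (5 - 7)*3 = -2*3 = -6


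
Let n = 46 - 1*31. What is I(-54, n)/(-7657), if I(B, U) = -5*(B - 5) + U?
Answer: -10/247 ≈ -0.040486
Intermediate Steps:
n = 15 (n = 46 - 31 = 15)
I(B, U) = 25 + U - 5*B (I(B, U) = -5*(-5 + B) + U = (25 - 5*B) + U = 25 + U - 5*B)
I(-54, n)/(-7657) = (25 + 15 - 5*(-54))/(-7657) = (25 + 15 + 270)*(-1/7657) = 310*(-1/7657) = -10/247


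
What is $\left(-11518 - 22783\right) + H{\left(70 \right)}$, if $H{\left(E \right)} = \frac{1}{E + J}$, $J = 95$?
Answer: $- \frac{5659664}{165} \approx -34301.0$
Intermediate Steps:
$H{\left(E \right)} = \frac{1}{95 + E}$ ($H{\left(E \right)} = \frac{1}{E + 95} = \frac{1}{95 + E}$)
$\left(-11518 - 22783\right) + H{\left(70 \right)} = \left(-11518 - 22783\right) + \frac{1}{95 + 70} = -34301 + \frac{1}{165} = - \frac{5659664}{165}$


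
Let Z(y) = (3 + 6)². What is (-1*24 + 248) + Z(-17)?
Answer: 305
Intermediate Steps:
Z(y) = 81 (Z(y) = 9² = 81)
(-1*24 + 248) + Z(-17) = (-1*24 + 248) + 81 = (-24 + 248) + 81 = 224 + 81 = 305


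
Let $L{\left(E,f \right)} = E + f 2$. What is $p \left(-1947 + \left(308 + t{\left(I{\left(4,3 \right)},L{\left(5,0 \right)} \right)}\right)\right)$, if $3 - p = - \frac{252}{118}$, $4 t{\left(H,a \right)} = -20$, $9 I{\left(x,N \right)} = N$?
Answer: $- \frac{498132}{59} \approx -8442.9$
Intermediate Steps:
$I{\left(x,N \right)} = \frac{N}{9}$
$L{\left(E,f \right)} = E + 2 f$
$t{\left(H,a \right)} = -5$ ($t{\left(H,a \right)} = \frac{1}{4} \left(-20\right) = -5$)
$p = \frac{303}{59}$ ($p = 3 - - \frac{252}{118} = 3 - \left(-1\right) \frac{126}{59} = 3 - - \frac{126}{59} = 3 + \frac{126}{59} = \frac{303}{59} \approx 5.1356$)
$p \left(-1947 + \left(308 + t{\left(I{\left(4,3 \right)},L{\left(5,0 \right)} \right)}\right)\right) = \frac{303 \left(-1947 + \left(308 - 5\right)\right)}{59} = \frac{303 \left(-1947 + 303\right)}{59} = \frac{303}{59} \left(-1644\right) = - \frac{498132}{59}$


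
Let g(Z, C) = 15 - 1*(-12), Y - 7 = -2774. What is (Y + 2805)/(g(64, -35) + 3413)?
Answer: 19/1720 ≈ 0.011047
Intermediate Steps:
Y = -2767 (Y = 7 - 2774 = -2767)
g(Z, C) = 27 (g(Z, C) = 15 + 12 = 27)
(Y + 2805)/(g(64, -35) + 3413) = (-2767 + 2805)/(27 + 3413) = 38/3440 = 38*(1/3440) = 19/1720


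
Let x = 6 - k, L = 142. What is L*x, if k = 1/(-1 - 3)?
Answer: 1775/2 ≈ 887.50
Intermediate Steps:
k = -¼ (k = 1/(-4) = -¼ ≈ -0.25000)
x = 25/4 (x = 6 - 1*(-¼) = 6 + ¼ = 25/4 ≈ 6.2500)
L*x = 142*(25/4) = 1775/2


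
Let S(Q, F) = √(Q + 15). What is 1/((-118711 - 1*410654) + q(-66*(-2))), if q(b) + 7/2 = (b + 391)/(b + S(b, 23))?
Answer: -36583322154/19365912192838801 + 14644*√3/19365912192838801 ≈ -1.8891e-6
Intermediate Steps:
S(Q, F) = √(15 + Q)
q(b) = -7/2 + (391 + b)/(b + √(15 + b)) (q(b) = -7/2 + (b + 391)/(b + √(15 + b)) = -7/2 + (391 + b)/(b + √(15 + b)))
1/((-118711 - 1*410654) + q(-66*(-2))) = 1/((-118711 - 1*410654) + (782 - 7*√(15 - 66*(-2)) - (-330)*(-2))/(2*(-66*(-2) + √(15 - 66*(-2))))) = 1/((-118711 - 410654) + (782 - 7*√(15 + 132) - 5*132)/(2*(132 + √(15 + 132)))) = 1/(-529365 + (782 - 49*√3 - 660)/(2*(132 + √147))) = 1/(-529365 + (782 - 49*√3 - 660)/(2*(132 + 7*√3))) = 1/(-529365 + (122 - 49*√3)/(2*(132 + 7*√3)))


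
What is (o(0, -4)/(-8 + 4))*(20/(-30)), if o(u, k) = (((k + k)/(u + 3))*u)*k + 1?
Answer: ⅙ ≈ 0.16667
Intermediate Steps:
o(u, k) = 1 + 2*u*k²/(3 + u) (o(u, k) = (((2*k)/(3 + u))*u)*k + 1 = ((2*k/(3 + u))*u)*k + 1 = (2*k*u/(3 + u))*k + 1 = 2*u*k²/(3 + u) + 1 = 1 + 2*u*k²/(3 + u))
(o(0, -4)/(-8 + 4))*(20/(-30)) = (((3 + 0 + 2*0*(-4)²)/(3 + 0))/(-8 + 4))*(20/(-30)) = (((3 + 0 + 2*0*16)/3)/(-4))*(20*(-1/30)) = (((3 + 0 + 0)/3)*(-¼))*(-⅔) = (((⅓)*3)*(-¼))*(-⅔) = (1*(-¼))*(-⅔) = -¼*(-⅔) = ⅙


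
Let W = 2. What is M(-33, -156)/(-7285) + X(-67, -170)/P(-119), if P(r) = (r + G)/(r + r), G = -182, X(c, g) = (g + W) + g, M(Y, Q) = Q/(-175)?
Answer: -14650870208/54819625 ≈ -267.26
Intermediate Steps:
M(Y, Q) = -Q/175 (M(Y, Q) = Q*(-1/175) = -Q/175)
X(c, g) = 2 + 2*g (X(c, g) = (g + 2) + g = (2 + g) + g = 2 + 2*g)
P(r) = (-182 + r)/(2*r) (P(r) = (r - 182)/(r + r) = (-182 + r)/((2*r)) = (-182 + r)*(1/(2*r)) = (-182 + r)/(2*r))
M(-33, -156)/(-7285) + X(-67, -170)/P(-119) = -1/175*(-156)/(-7285) + (2 + 2*(-170))/(((1/2)*(-182 - 119)/(-119))) = (156/175)*(-1/7285) + (2 - 340)/(((1/2)*(-1/119)*(-301))) = -156/1274875 - 338/43/34 = -156/1274875 - 338*34/43 = -156/1274875 - 11492/43 = -14650870208/54819625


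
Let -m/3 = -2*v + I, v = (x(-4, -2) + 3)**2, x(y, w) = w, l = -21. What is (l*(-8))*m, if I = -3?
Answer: 2520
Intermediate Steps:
v = 1 (v = (-2 + 3)**2 = 1**2 = 1)
m = 15 (m = -3*(-2*1 - 3) = -3*(-2 - 3) = -3*(-5) = 15)
(l*(-8))*m = -21*(-8)*15 = 168*15 = 2520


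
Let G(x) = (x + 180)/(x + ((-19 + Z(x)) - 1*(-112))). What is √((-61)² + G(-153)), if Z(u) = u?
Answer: √18756922/71 ≈ 60.999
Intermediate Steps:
G(x) = (180 + x)/(93 + 2*x) (G(x) = (x + 180)/(x + ((-19 + x) - 1*(-112))) = (180 + x)/(x + ((-19 + x) + 112)) = (180 + x)/(x + (93 + x)) = (180 + x)/(93 + 2*x))
√((-61)² + G(-153)) = √((-61)² + (180 - 153)/(93 + 2*(-153))) = √(3721 + 27/(93 - 306)) = √(3721 + 27/(-213)) = √(3721 - 1/213*27) = √(3721 - 9/71) = √(264182/71) = √18756922/71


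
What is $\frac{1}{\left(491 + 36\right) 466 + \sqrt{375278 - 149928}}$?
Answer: $\frac{122791}{30155146687} - \frac{5 \sqrt{9014}}{60310293374} \approx 4.0641 \cdot 10^{-6}$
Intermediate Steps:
$\frac{1}{\left(491 + 36\right) 466 + \sqrt{375278 - 149928}} = \frac{1}{527 \cdot 466 + \sqrt{225350}} = \frac{1}{245582 + 5 \sqrt{9014}}$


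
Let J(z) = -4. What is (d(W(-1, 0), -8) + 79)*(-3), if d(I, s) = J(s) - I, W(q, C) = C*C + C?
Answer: -225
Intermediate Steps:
W(q, C) = C + C² (W(q, C) = C² + C = C + C²)
d(I, s) = -4 - I
(d(W(-1, 0), -8) + 79)*(-3) = ((-4 - 0*(1 + 0)) + 79)*(-3) = ((-4 - 0) + 79)*(-3) = ((-4 - 1*0) + 79)*(-3) = ((-4 + 0) + 79)*(-3) = (-4 + 79)*(-3) = 75*(-3) = -225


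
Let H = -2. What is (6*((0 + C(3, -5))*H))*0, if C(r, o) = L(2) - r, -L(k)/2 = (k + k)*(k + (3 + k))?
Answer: 0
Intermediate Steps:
L(k) = -4*k*(3 + 2*k) (L(k) = -2*(k + k)*(k + (3 + k)) = -2*2*k*(3 + 2*k) = -4*k*(3 + 2*k))
C(r, o) = -56 - r (C(r, o) = -4*2*(3 + 2*2) - r = -4*2*(3 + 4) - r = -4*2*7 - r = -56 - r)
(6*((0 + C(3, -5))*H))*0 = (6*((0 + (-56 - 1*3))*(-2)))*0 = (6*((0 + (-56 - 3))*(-2)))*0 = (6*((0 - 59)*(-2)))*0 = (6*(-59*(-2)))*0 = (6*118)*0 = 708*0 = 0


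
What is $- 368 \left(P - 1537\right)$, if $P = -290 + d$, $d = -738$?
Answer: $943920$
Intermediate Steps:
$P = -1028$ ($P = -290 - 738 = -1028$)
$- 368 \left(P - 1537\right) = - 368 \left(-1028 - 1537\right) = \left(-368\right) \left(-2565\right) = 943920$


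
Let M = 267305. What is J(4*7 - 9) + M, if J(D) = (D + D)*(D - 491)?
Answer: 249369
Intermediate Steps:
J(D) = 2*D*(-491 + D) (J(D) = (2*D)*(-491 + D) = 2*D*(-491 + D))
J(4*7 - 9) + M = 2*(4*7 - 9)*(-491 + (4*7 - 9)) + 267305 = 2*(28 - 9)*(-491 + (28 - 9)) + 267305 = 2*19*(-491 + 19) + 267305 = 2*19*(-472) + 267305 = -17936 + 267305 = 249369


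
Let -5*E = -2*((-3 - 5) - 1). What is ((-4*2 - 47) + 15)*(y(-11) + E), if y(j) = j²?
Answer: -4696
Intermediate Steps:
E = -18/5 (E = -(-2)*((-3 - 5) - 1)/5 = -(-2)*(-8 - 1)/5 = -(-2)*(-9)/5 = -⅕*18 = -18/5 ≈ -3.6000)
((-4*2 - 47) + 15)*(y(-11) + E) = ((-4*2 - 47) + 15)*((-11)² - 18/5) = ((-8 - 47) + 15)*(121 - 18/5) = (-55 + 15)*(587/5) = -40*587/5 = -4696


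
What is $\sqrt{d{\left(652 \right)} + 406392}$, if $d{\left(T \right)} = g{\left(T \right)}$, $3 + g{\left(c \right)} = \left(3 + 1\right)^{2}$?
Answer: $\sqrt{406405} \approx 637.5$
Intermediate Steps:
$g{\left(c \right)} = 13$ ($g{\left(c \right)} = -3 + \left(3 + 1\right)^{2} = -3 + 4^{2} = -3 + 16 = 13$)
$d{\left(T \right)} = 13$
$\sqrt{d{\left(652 \right)} + 406392} = \sqrt{13 + 406392} = \sqrt{406405}$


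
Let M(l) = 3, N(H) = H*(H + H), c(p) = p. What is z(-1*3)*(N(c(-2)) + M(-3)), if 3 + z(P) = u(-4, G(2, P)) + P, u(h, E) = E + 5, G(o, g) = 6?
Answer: 55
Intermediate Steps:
u(h, E) = 5 + E
N(H) = 2*H² (N(H) = H*(2*H) = 2*H²)
z(P) = 8 + P (z(P) = -3 + ((5 + 6) + P) = -3 + (11 + P) = 8 + P)
z(-1*3)*(N(c(-2)) + M(-3)) = (8 - 1*3)*(2*(-2)² + 3) = (8 - 3)*(2*4 + 3) = 5*(8 + 3) = 5*11 = 55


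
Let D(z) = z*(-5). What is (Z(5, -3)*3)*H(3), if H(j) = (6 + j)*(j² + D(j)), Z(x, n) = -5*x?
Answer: 4050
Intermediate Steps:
D(z) = -5*z
H(j) = (6 + j)*(j² - 5*j)
(Z(5, -3)*3)*H(3) = (-5*5*3)*(3*(-30 + 3 + 3²)) = (-25*3)*(3*(-30 + 3 + 9)) = -225*(-18) = -75*(-54) = 4050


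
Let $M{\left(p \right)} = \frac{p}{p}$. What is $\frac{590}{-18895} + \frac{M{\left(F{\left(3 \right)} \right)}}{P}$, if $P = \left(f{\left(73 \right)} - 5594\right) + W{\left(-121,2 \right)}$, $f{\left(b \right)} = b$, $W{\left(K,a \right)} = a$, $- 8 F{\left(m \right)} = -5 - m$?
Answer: $- \frac{655021}{20856301} \approx -0.031406$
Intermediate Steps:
$F{\left(m \right)} = \frac{5}{8} + \frac{m}{8}$ ($F{\left(m \right)} = - \frac{-5 - m}{8} = \frac{5}{8} + \frac{m}{8}$)
$M{\left(p \right)} = 1$
$P = -5519$ ($P = \left(73 - 5594\right) + 2 = -5521 + 2 = -5519$)
$\frac{590}{-18895} + \frac{M{\left(F{\left(3 \right)} \right)}}{P} = \frac{590}{-18895} + 1 \frac{1}{-5519} = 590 \left(- \frac{1}{18895}\right) + 1 \left(- \frac{1}{5519}\right) = - \frac{118}{3779} - \frac{1}{5519} = - \frac{655021}{20856301}$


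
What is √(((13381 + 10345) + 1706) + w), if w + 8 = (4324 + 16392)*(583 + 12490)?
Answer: 2*√67711423 ≈ 16457.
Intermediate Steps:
w = 270820260 (w = -8 + (4324 + 16392)*(583 + 12490) = -8 + 20716*13073 = -8 + 270820268 = 270820260)
√(((13381 + 10345) + 1706) + w) = √(((13381 + 10345) + 1706) + 270820260) = √((23726 + 1706) + 270820260) = √(25432 + 270820260) = √270845692 = 2*√67711423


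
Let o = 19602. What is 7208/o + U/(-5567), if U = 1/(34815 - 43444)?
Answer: 173127675173/470816939043 ≈ 0.36772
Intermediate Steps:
U = -1/8629 (U = 1/(-8629) = -1/8629 ≈ -0.00011589)
7208/o + U/(-5567) = 7208/19602 - 1/8629/(-5567) = 7208*(1/19602) - 1/8629*(-1/5567) = 3604/9801 + 1/48037643 = 173127675173/470816939043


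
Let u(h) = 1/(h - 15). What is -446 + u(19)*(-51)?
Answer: -1835/4 ≈ -458.75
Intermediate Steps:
u(h) = 1/(-15 + h)
-446 + u(19)*(-51) = -446 - 51/(-15 + 19) = -446 - 51/4 = -1835/4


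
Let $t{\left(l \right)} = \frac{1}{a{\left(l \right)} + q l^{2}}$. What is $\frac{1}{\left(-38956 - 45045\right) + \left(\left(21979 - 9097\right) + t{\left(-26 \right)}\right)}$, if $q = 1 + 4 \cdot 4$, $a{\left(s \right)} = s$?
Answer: $- \frac{11466}{815450453} \approx -1.4061 \cdot 10^{-5}$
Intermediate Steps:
$q = 17$ ($q = 1 + 16 = 17$)
$t{\left(l \right)} = \frac{1}{l + 17 l^{2}}$
$\frac{1}{\left(-38956 - 45045\right) + \left(\left(21979 - 9097\right) + t{\left(-26 \right)}\right)} = \frac{1}{\left(-38956 - 45045\right) + \left(\left(21979 - 9097\right) + \frac{1}{\left(-26\right) \left(1 + 17 \left(-26\right)\right)}\right)} = \frac{1}{\left(-38956 - 45045\right) + \left(12882 - \frac{1}{26 \left(1 - 442\right)}\right)} = \frac{1}{-84001 + \left(12882 - \frac{1}{26 \left(-441\right)}\right)} = \frac{1}{-84001 + \left(12882 - - \frac{1}{11466}\right)} = \frac{1}{-84001 + \left(12882 + \frac{1}{11466}\right)} = \frac{1}{-84001 + \frac{147705013}{11466}} = \frac{1}{- \frac{815450453}{11466}} = - \frac{11466}{815450453}$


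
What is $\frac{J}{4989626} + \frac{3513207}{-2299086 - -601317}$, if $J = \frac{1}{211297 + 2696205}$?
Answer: $- \frac{16989105016431149465}{8210041661263414596} \approx -2.0693$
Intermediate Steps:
$J = \frac{1}{2907502} \approx 3.4394 \cdot 10^{-7}$
$\frac{J}{4989626} + \frac{3513207}{-2299086 - -601317} = \frac{1}{2907502 \cdot 4989626} + \frac{3513207}{-2299086 - -601317} = \frac{1}{2907502} \cdot \frac{1}{4989626} + \frac{3513207}{-2299086 + 601317} = \frac{1}{14507347574252} + \frac{3513207}{-1697769} = \frac{1}{14507347574252} + 3513207 \left(- \frac{1}{1697769}\right) = \frac{1}{14507347574252} - \frac{1171069}{565923} = - \frac{16989105016431149465}{8210041661263414596}$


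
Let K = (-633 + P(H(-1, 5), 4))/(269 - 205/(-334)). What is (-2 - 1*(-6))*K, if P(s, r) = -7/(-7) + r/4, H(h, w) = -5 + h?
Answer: -843016/90051 ≈ -9.3615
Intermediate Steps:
P(s, r) = 1 + r/4 (P(s, r) = -7*(-⅐) + r*(¼) = 1 + r/4)
K = -210754/90051 (K = (-633 + (1 + (¼)*4))/(269 - 205/(-334)) = (-633 + (1 + 1))/(269 - 205*(-1/334)) = (-633 + 2)/(269 + 205/334) = -631/90051/334 = -631*334/90051 = -210754/90051 ≈ -2.3404)
(-2 - 1*(-6))*K = (-2 - 1*(-6))*(-210754/90051) = (-2 + 6)*(-210754/90051) = 4*(-210754/90051) = -843016/90051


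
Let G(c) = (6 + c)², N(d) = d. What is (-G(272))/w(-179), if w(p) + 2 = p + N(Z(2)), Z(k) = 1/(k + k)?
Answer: 309136/723 ≈ 427.57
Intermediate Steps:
Z(k) = 1/(2*k)
w(p) = -7/4 + p (w(p) = -2 + (p + (½)/2) = -2 + (p + (½)*(½)) = -2 + (p + ¼) = -2 + (¼ + p) = -7/4 + p)
(-G(272))/w(-179) = (-(6 + 272)²)/(-7/4 - 179) = (-1*278²)/(-723/4) = -1*77284*(-4/723) = -77284*(-4/723) = 309136/723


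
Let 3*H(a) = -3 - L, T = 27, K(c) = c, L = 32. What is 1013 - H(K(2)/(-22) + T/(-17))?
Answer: 3074/3 ≈ 1024.7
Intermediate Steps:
H(a) = -35/3 (H(a) = (-3 - 1*32)/3 = (-3 - 32)/3 = (⅓)*(-35) = -35/3)
1013 - H(K(2)/(-22) + T/(-17)) = 1013 - 1*(-35/3) = 1013 + 35/3 = 3074/3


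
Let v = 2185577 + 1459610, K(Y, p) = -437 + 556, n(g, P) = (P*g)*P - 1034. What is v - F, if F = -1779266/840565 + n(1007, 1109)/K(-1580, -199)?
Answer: -196004760846/28985 ≈ -6.7623e+6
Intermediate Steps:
n(g, P) = -1034 + g*P**2 (n(g, P) = g*P**2 - 1034 = -1034 + g*P**2)
K(Y, p) = 119
v = 3645187
F = 301660506041/28985 (F = -1779266/840565 + (-1034 + 1007*1109**2)/119 = -1779266*1/840565 + (-1034 + 1007*1229881)*(1/119) = -61354/28985 + (-1034 + 1238490167)*(1/119) = -61354/28985 + 1238489133*(1/119) = -61354/28985 + 176927019/17 = 301660506041/28985 ≈ 1.0407e+7)
v - F = 3645187 - 1*301660506041/28985 = 3645187 - 301660506041/28985 = -196004760846/28985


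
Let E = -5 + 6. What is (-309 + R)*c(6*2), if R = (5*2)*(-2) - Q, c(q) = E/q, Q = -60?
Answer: -269/12 ≈ -22.417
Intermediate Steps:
E = 1
c(q) = 1/q
R = 40 (R = (5*2)*(-2) - 1*(-60) = 10*(-2) + 60 = -20 + 60 = 40)
(-309 + R)*c(6*2) = (-309 + 40)/((6*2)) = -269/12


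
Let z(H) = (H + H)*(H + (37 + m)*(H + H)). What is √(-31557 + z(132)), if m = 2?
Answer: √2721435 ≈ 1649.7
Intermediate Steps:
z(H) = 158*H² (z(H) = (H + H)*(H + (37 + 2)*(H + H)) = (2*H)*(H + 39*(2*H)) = (2*H)*(H + 78*H) = (2*H)*(79*H) = 158*H²)
√(-31557 + z(132)) = √(-31557 + 158*132²) = √(-31557 + 158*17424) = √(-31557 + 2752992) = √2721435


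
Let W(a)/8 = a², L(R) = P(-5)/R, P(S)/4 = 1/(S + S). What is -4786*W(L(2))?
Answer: -38288/25 ≈ -1531.5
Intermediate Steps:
P(S) = 2/S (P(S) = 4/(S + S) = 4/((2*S)) = 4*(1/(2*S)) = 2/S)
L(R) = -2/(5*R) (L(R) = (2/(-5))/R = (2*(-⅕))/R = -2/(5*R))
W(a) = 8*a²
-4786*W(L(2)) = -38288*(-⅖/2)² = -38288*(-⅖*½)² = -38288*(-⅕)² = -38288/25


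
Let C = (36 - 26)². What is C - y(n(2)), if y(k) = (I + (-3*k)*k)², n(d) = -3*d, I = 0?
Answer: -11564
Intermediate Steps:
C = 100 (C = 10² = 100)
y(k) = 9*k⁴ (y(k) = (0 + (-3*k)*k)² = (0 - 3*k²)² = (-3*k²)² = 9*k⁴)
C - y(n(2)) = 100 - 9*(-3*2)⁴ = 100 - 9*(-6)⁴ = 100 - 9*1296 = 100 - 1*11664 = 100 - 11664 = -11564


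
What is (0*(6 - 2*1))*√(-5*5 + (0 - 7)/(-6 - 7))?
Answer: 0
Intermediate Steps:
(0*(6 - 2*1))*√(-5*5 + (0 - 7)/(-6 - 7)) = (0*(6 - 2))*√(-25 - 7/(-13)) = (0*4)*√(-25 - 7*(-1/13)) = 0*√(-25 + 7/13) = 0*√(-318/13) = 0*(I*√4134/13) = 0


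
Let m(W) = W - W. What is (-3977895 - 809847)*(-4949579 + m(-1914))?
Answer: 23697307260618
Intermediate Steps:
m(W) = 0
(-3977895 - 809847)*(-4949579 + m(-1914)) = (-3977895 - 809847)*(-4949579 + 0) = -4787742*(-4949579) = 23697307260618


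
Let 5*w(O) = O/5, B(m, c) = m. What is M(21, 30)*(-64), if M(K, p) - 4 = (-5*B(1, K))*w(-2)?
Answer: -1408/5 ≈ -281.60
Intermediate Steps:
w(O) = O/25 (w(O) = (O/5)/5 = O/25)
M(K, p) = 22/5 (M(K, p) = 4 + (-5*1)*((1/25)*(-2)) = 4 - 5*(-2/25) = 4 + ⅖ = 22/5)
M(21, 30)*(-64) = (22/5)*(-64) = -1408/5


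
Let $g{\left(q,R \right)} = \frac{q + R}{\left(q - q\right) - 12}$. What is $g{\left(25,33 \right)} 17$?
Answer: $- \frac{493}{6} \approx -82.167$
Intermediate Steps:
$g{\left(q,R \right)} = - \frac{R}{12} - \frac{q}{12}$ ($g{\left(q,R \right)} = \frac{R + q}{0 - 12} = \frac{R + q}{-12} = \left(R + q\right) \left(- \frac{1}{12}\right) = - \frac{R}{12} - \frac{q}{12}$)
$g{\left(25,33 \right)} 17 = \left(\left(- \frac{1}{12}\right) 33 - \frac{25}{12}\right) 17 = \left(- \frac{11}{4} - \frac{25}{12}\right) 17 = \left(- \frac{29}{6}\right) 17 = - \frac{493}{6}$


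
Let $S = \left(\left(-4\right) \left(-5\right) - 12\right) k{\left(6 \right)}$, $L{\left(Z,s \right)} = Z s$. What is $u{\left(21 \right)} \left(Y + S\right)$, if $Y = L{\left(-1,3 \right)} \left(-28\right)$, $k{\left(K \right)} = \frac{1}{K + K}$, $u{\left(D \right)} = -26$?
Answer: $- \frac{6604}{3} \approx -2201.3$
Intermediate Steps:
$k{\left(K \right)} = \frac{1}{2 K}$
$Y = 84$ ($Y = \left(-1\right) 3 \left(-28\right) = \left(-3\right) \left(-28\right) = 84$)
$S = \frac{2}{3}$ ($S = \left(\left(-4\right) \left(-5\right) - 12\right) \frac{1}{2 \cdot 6} = \left(20 - 12\right) \frac{1}{2} \cdot \frac{1}{6} = 8 \cdot \frac{1}{12} = \frac{2}{3} \approx 0.66667$)
$u{\left(21 \right)} \left(Y + S\right) = - 26 \left(84 + \frac{2}{3}\right) = \left(-26\right) \frac{254}{3} = - \frac{6604}{3}$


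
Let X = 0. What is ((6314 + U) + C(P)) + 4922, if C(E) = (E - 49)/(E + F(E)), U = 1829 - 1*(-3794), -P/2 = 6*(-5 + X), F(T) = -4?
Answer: 944115/56 ≈ 16859.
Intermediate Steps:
P = 60 (P = -12*(-5 + 0) = -12*(-5) = -2*(-30) = 60)
U = 5623 (U = 1829 + 3794 = 5623)
C(E) = (-49 + E)/(-4 + E) (C(E) = (E - 49)/(E - 4) = (-49 + E)/(-4 + E))
((6314 + U) + C(P)) + 4922 = ((6314 + 5623) + (-49 + 60)/(-4 + 60)) + 4922 = (11937 + 11/56) + 4922 = 668483/56 + 4922 = 944115/56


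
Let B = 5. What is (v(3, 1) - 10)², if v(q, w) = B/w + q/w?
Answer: 4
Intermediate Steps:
v(q, w) = 5/w + q/w
(v(3, 1) - 10)² = ((5 + 3)/1 - 10)² = (1*8 - 10)² = (8 - 10)² = (-2)² = 4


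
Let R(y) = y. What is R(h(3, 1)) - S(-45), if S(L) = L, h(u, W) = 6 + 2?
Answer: 53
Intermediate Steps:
h(u, W) = 8
R(h(3, 1)) - S(-45) = 8 - 1*(-45) = 8 + 45 = 53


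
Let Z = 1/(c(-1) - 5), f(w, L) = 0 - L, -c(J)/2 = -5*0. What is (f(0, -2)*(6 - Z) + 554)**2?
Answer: 8020224/25 ≈ 3.2081e+5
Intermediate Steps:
c(J) = 0 (c(J) = -(-10)*0 = -2*0 = 0)
f(w, L) = -L
Z = -1/5 (Z = 1/(0 - 5) = 1/(-5) = -1/5 ≈ -0.20000)
(f(0, -2)*(6 - Z) + 554)**2 = ((-1*(-2))*(6 - 1*(-1/5)) + 554)**2 = (2*(6 + 1/5) + 554)**2 = (2*(31/5) + 554)**2 = (62/5 + 554)**2 = (2832/5)**2 = 8020224/25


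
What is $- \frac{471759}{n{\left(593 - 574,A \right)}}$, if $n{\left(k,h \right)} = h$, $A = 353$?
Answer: $- \frac{471759}{353} \approx -1336.4$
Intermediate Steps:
$- \frac{471759}{n{\left(593 - 574,A \right)}} = - \frac{471759}{353}$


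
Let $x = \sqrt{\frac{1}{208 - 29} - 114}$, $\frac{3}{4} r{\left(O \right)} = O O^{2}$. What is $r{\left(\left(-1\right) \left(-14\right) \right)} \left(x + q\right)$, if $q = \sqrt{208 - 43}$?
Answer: $\frac{10976 \sqrt{165}}{3} + \frac{10976 i \sqrt{3652495}}{537} \approx 46996.0 + 39063.0 i$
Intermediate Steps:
$r{\left(O \right)} = \frac{4 O^{3}}{3}$ ($r{\left(O \right)} = \frac{4 O O^{2}}{3} = \frac{4 O^{3}}{3}$)
$q = \sqrt{165} \approx 12.845$
$x = \frac{i \sqrt{3652495}}{179}$ ($x = \sqrt{\frac{1}{179} - 114} = \sqrt{- \frac{20405}{179}} = \frac{i \sqrt{3652495}}{179} \approx 10.677 i$)
$r{\left(\left(-1\right) \left(-14\right) \right)} \left(x + q\right) = \frac{4 \left(\left(-1\right) \left(-14\right)\right)^{3}}{3} \left(\frac{i \sqrt{3652495}}{179} + \sqrt{165}\right) = \frac{4 \cdot 14^{3}}{3} \left(\sqrt{165} + \frac{i \sqrt{3652495}}{179}\right) = \frac{4}{3} \cdot 2744 \left(\sqrt{165} + \frac{i \sqrt{3652495}}{179}\right) = \frac{10976 \left(\sqrt{165} + \frac{i \sqrt{3652495}}{179}\right)}{3} = \frac{10976 \sqrt{165}}{3} + \frac{10976 i \sqrt{3652495}}{537}$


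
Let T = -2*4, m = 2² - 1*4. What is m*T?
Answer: 0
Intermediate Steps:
m = 0 (m = 4 - 4 = 0)
T = -8
m*T = 0*(-8) = 0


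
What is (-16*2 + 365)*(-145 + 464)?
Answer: 106227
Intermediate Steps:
(-16*2 + 365)*(-145 + 464) = (-32 + 365)*319 = 333*319 = 106227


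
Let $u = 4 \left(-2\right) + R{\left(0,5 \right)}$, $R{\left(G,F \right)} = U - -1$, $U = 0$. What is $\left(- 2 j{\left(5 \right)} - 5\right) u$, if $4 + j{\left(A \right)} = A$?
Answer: $49$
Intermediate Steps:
$j{\left(A \right)} = -4 + A$
$R{\left(G,F \right)} = 1$ ($R{\left(G,F \right)} = 0 - -1 = 0 + 1 = 1$)
$u = -7$ ($u = 4 \left(-2\right) + 1 = -8 + 1 = -7$)
$\left(- 2 j{\left(5 \right)} - 5\right) u = \left(- 2 \left(-4 + 5\right) - 5\right) \left(-7\right) = \left(\left(-2\right) 1 - 5\right) \left(-7\right) = \left(-2 - 5\right) \left(-7\right) = \left(-7\right) \left(-7\right) = 49$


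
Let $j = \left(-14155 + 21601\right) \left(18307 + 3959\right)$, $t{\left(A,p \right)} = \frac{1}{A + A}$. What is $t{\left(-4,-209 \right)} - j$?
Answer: $- \frac{1326341089}{8} \approx -1.6579 \cdot 10^{8}$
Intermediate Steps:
$t{\left(A,p \right)} = \frac{1}{2 A}$
$j = 165792636$ ($j = 7446 \cdot 22266 = 165792636$)
$t{\left(-4,-209 \right)} - j = \frac{1}{2 \left(-4\right)} - 165792636 = \frac{1}{2} \left(- \frac{1}{4}\right) - 165792636 = - \frac{1}{8} - 165792636 = - \frac{1326341089}{8}$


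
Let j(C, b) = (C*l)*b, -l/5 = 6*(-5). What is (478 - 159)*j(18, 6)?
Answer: 5167800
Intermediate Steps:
l = 150 (l = -30*(-5) = -5*(-30) = 150)
j(C, b) = 150*C*b (j(C, b) = (C*150)*b = (150*C)*b = 150*C*b)
(478 - 159)*j(18, 6) = (478 - 159)*(150*18*6) = 319*16200 = 5167800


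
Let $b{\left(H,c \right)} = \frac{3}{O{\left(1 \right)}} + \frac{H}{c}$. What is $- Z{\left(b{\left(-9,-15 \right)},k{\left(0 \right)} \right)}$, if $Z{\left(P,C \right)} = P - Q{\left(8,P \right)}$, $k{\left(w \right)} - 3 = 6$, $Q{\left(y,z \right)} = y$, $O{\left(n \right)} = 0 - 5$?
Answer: $8$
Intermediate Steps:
$O{\left(n \right)} = -5$
$k{\left(w \right)} = 9$ ($k{\left(w \right)} = 3 + 6 = 9$)
$b{\left(H,c \right)} = - \frac{3}{5} + \frac{H}{c}$ ($b{\left(H,c \right)} = \frac{3}{-5} + \frac{H}{c} = 3 \left(- \frac{1}{5}\right) + \frac{H}{c} = - \frac{3}{5} + \frac{H}{c}$)
$Z{\left(P,C \right)} = -8 + P$ ($Z{\left(P,C \right)} = P - 8 = -8 + P$)
$- Z{\left(b{\left(-9,-15 \right)},k{\left(0 \right)} \right)} = - (-8 - \left(\frac{3}{5} + \frac{9}{-15}\right)) = - (-8 - 0) = - (-8 + \left(- \frac{3}{5} + \frac{3}{5}\right)) = - (-8 + 0) = \left(-1\right) \left(-8\right) = 8$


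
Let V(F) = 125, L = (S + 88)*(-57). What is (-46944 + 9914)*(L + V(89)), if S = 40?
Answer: 265542130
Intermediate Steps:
L = -7296 (L = (40 + 88)*(-57) = 128*(-57) = -7296)
(-46944 + 9914)*(L + V(89)) = (-46944 + 9914)*(-7296 + 125) = -37030*(-7171) = 265542130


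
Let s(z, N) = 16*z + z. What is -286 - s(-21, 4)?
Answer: 71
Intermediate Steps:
s(z, N) = 17*z
-286 - s(-21, 4) = -286 - 17*(-21) = -286 - 1*(-357) = -286 + 357 = 71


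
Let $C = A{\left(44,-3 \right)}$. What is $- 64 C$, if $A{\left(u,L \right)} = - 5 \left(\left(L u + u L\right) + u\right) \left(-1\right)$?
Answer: $70400$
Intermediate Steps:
$A{\left(u,L \right)} = 5 u + 10 L u$ ($A{\left(u,L \right)} = - 5 \left(\left(L u + L u\right) + u\right) \left(-1\right) = - 5 \left(2 L u + u\right) \left(-1\right) = - 5 \left(u + 2 L u\right) \left(-1\right) = \left(- 5 u - 10 L u\right) \left(-1\right) = 5 u + 10 L u$)
$C = -1100$ ($C = 5 \cdot 44 \left(1 + 2 \left(-3\right)\right) = 5 \cdot 44 \left(1 - 6\right) = 5 \cdot 44 \left(-5\right) = -1100$)
$- 64 C = \left(-64\right) \left(-1100\right) = 70400$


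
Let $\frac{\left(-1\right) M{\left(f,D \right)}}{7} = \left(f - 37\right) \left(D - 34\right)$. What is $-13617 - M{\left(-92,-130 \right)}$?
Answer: $134475$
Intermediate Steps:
$M{\left(f,D \right)} = - 7 \left(-37 + f\right) \left(-34 + D\right)$ ($M{\left(f,D \right)} = - 7 \left(f - 37\right) \left(D - 34\right) = - 7 \left(-37 + f\right) \left(-34 + D\right)$)
$-13617 - M{\left(-92,-130 \right)} = -13617 - \left(-8806 + 238 \left(-92\right) + 259 \left(-130\right) - \left(-910\right) \left(-92\right)\right) = -13617 - \left(-8806 - 21896 - 33670 - 83720\right) = -13617 - -148092 = -13617 + 148092 = 134475$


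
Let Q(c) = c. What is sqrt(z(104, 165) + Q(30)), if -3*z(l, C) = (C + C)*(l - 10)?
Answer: I*sqrt(10310) ≈ 101.54*I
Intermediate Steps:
z(l, C) = -2*C*(-10 + l)/3 (z(l, C) = -(C + C)*(l - 10)/3 = -2*C*(-10 + l)/3)
sqrt(z(104, 165) + Q(30)) = sqrt((2/3)*165*(10 - 1*104) + 30) = sqrt((2/3)*165*(10 - 104) + 30) = sqrt((2/3)*165*(-94) + 30) = sqrt(-10340 + 30) = sqrt(-10310) = I*sqrt(10310)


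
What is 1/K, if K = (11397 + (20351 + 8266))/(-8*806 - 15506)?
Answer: -3659/6669 ≈ -0.54866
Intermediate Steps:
K = -6669/3659 (K = (11397 + 28617)/(-6448 - 15506) = 40014/(-21954) = 40014*(-1/21954) = -6669/3659 ≈ -1.8226)
1/K = 1/(-6669/3659) = -3659/6669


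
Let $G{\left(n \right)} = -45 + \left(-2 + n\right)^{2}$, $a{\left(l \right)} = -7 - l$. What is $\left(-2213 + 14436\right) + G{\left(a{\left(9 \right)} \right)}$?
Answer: $12502$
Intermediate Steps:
$\left(-2213 + 14436\right) + G{\left(a{\left(9 \right)} \right)} = \left(-2213 + 14436\right) - \left(45 - \left(-2 - 16\right)^{2}\right) = 12223 - \left(45 - \left(-2 - 16\right)^{2}\right) = 12223 - \left(45 - \left(-18\right)^{2}\right) = 12223 + \left(-45 + 324\right) = 12223 + 279 = 12502$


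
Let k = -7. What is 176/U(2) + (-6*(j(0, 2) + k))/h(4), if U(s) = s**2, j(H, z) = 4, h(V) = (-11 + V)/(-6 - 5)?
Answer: 506/7 ≈ 72.286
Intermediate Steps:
h(V) = 1 - V/11 (h(V) = (-11 + V)/(-11) = (-11 + V)*(-1/11) = 1 - V/11)
176/U(2) + (-6*(j(0, 2) + k))/h(4) = 176/(2**2) + (-6*(4 - 7))/(1 - 1/11*4) = 176/4 + (-6*(-3))/(1 - 4/11) = 176*(1/4) + 18/(7/11) = 44 + 18*(11/7) = 44 + 198/7 = 506/7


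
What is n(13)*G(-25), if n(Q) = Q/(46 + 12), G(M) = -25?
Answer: -325/58 ≈ -5.6034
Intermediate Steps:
n(Q) = Q/58
n(13)*G(-25) = ((1/58)*13)*(-25) = (13/58)*(-25) = -325/58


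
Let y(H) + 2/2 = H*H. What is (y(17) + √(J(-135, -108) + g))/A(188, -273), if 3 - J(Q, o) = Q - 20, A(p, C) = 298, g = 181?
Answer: 144/149 + √339/298 ≈ 1.0282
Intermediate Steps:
J(Q, o) = 23 - Q (J(Q, o) = 3 - (Q - 20) = 3 - (-20 + Q) = 3 + (20 - Q) = 23 - Q)
y(H) = -1 + H² (y(H) = -1 + H*H = -1 + H²)
(y(17) + √(J(-135, -108) + g))/A(188, -273) = ((-1 + 17²) + √((23 - 1*(-135)) + 181))/298 = ((-1 + 289) + √((23 + 135) + 181))*(1/298) = (288 + √(158 + 181))*(1/298) = (288 + √339)*(1/298) = 144/149 + √339/298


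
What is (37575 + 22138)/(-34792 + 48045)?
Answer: 59713/13253 ≈ 4.5056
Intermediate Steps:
(37575 + 22138)/(-34792 + 48045) = 59713/13253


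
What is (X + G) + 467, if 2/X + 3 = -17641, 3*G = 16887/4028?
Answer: 8322253741/17767508 ≈ 468.40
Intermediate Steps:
G = 5629/4028 (G = (16887/4028)/3 = (16887*(1/4028))/3 = (1/3)*(16887/4028) = 5629/4028 ≈ 1.3975)
X = -1/8822 (X = 2/(-3 - 17641) = 2/(-17644) = 2*(-1/17644) = -1/8822 ≈ -0.00011335)
(X + G) + 467 = (-1/8822 + 5629/4028) + 467 = 24827505/17767508 + 467 = 8322253741/17767508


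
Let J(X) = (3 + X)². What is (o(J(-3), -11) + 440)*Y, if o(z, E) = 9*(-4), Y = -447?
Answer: -180588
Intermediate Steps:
o(z, E) = -36
(o(J(-3), -11) + 440)*Y = (-36 + 440)*(-447) = 404*(-447) = -180588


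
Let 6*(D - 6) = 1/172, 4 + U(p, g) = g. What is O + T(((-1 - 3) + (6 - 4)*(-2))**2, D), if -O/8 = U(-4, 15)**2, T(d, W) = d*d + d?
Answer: 3192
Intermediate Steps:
U(p, g) = -4 + g
D = 6193/1032 (D = 6 + (1/6)/172 = 6 + (1/6)*(1/172) = 6 + 1/1032 = 6193/1032 ≈ 6.0010)
T(d, W) = d + d**2 (T(d, W) = d**2 + d = d + d**2)
O = -968 (O = -8*(-4 + 15)**2 = -8*11**2 = -8*121 = -968)
O + T(((-1 - 3) + (6 - 4)*(-2))**2, D) = -968 + ((-1 - 3) + (6 - 4)*(-2))**2*(1 + ((-1 - 3) + (6 - 4)*(-2))**2) = -968 + (-4 + 2*(-2))**2*(1 + (-4 + 2*(-2))**2) = -968 + (-4 - 4)**2*(1 + (-4 - 4)**2) = -968 + (-8)**2*(1 + (-8)**2) = -968 + 64*(1 + 64) = -968 + 64*65 = -968 + 4160 = 3192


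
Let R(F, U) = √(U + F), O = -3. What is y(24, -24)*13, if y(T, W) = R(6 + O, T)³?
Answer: 1053*√3 ≈ 1823.8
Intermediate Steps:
R(F, U) = √(F + U)
y(T, W) = (3 + T)^(3/2) (y(T, W) = (√((6 - 3) + T))³ = (√(3 + T))³ = (3 + T)^(3/2))
y(24, -24)*13 = (3 + 24)^(3/2)*13 = 27^(3/2)*13 = (81*√3)*13 = 1053*√3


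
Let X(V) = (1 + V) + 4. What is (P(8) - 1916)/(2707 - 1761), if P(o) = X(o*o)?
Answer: -1847/946 ≈ -1.9524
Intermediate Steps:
X(V) = 5 + V
P(o) = 5 + o² (P(o) = 5 + o*o = 5 + o²)
(P(8) - 1916)/(2707 - 1761) = ((5 + 8²) - 1916)/(2707 - 1761) = ((5 + 64) - 1916)/946 = (69 - 1916)*(1/946) = -1847*1/946 = -1847/946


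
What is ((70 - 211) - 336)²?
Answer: 227529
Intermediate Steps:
((70 - 211) - 336)² = (-141 - 336)² = (-477)² = 227529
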